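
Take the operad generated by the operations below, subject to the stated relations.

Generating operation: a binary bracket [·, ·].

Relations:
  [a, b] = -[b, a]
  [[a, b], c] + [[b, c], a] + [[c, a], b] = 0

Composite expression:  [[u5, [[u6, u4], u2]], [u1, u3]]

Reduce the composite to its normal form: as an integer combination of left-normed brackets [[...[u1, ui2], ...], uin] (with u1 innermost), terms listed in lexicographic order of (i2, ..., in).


[[[[[u1, u3], u2], u4], u6], u5] - [[[[[u1, u3], u2], u6], u4], u5] - [[[[[u1, u3], u4], u6], u2], u5] - [[[[[u1, u3], u5], u2], u4], u6] + [[[[[u1, u3], u5], u2], u6], u4] + [[[[[u1, u3], u5], u4], u6], u2] - [[[[[u1, u3], u5], u6], u4], u2] + [[[[[u1, u3], u6], u4], u2], u5]


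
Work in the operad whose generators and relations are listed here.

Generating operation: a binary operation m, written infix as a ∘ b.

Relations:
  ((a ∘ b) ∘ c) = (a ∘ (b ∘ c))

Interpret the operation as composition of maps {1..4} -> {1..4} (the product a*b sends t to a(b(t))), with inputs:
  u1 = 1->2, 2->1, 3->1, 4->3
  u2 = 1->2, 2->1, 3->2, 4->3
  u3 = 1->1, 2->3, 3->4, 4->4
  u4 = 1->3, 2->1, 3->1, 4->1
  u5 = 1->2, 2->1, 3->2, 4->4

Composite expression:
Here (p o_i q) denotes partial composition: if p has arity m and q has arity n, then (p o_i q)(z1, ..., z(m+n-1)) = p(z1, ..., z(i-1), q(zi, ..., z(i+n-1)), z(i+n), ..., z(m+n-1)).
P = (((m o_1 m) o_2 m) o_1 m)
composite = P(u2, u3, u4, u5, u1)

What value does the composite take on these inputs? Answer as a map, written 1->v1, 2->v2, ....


(u2 ∘ u3) = 1->2, 2->2, 3->3, 4->3
(u4 ∘ u5) = 1->1, 2->3, 3->1, 4->1
((u2 ∘ u3) ∘ (u4 ∘ u5)) = 1->2, 2->3, 3->2, 4->2
(((u2 ∘ u3) ∘ (u4 ∘ u5)) ∘ u1) = 1->3, 2->2, 3->2, 4->2

1->3, 2->2, 3->2, 4->2


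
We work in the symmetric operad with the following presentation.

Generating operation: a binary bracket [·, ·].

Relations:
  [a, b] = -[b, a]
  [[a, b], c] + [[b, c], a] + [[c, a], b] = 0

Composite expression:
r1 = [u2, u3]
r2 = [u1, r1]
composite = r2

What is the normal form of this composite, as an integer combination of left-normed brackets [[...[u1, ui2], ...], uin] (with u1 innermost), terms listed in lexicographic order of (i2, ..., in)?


[[u1, u2], u3] - [[u1, u3], u2]

A multilinear Lie element is pinned by u1-initial words (u1 innermost).
Composite bracket: [u1, [u2, u3]]
Applying ab - ba throughout gives 4 signed words (2^2 = 4).
Only words starting with u1 matter:
  u1u2u3 (sign +1) contributes +[[u1, u2], u3]
  u1u3u2 (sign -1) contributes -[[u1, u3], u2]


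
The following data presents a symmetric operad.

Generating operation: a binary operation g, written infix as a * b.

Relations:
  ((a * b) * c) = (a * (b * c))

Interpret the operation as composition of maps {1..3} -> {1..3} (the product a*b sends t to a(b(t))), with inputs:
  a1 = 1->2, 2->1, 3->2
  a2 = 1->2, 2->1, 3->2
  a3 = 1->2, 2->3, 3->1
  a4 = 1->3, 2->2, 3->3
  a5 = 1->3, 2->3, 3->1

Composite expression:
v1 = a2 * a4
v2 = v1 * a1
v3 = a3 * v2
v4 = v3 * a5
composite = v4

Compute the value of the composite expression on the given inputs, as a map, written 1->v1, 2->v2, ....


1->2, 2->2, 3->2

(a2 * a4) = 1->2, 2->1, 3->2
((a2 * a4) * a1) = 1->1, 2->2, 3->1
(a3 * ((a2 * a4) * a1)) = 1->2, 2->3, 3->2
((a3 * ((a2 * a4) * a1)) * a5) = 1->2, 2->2, 3->2


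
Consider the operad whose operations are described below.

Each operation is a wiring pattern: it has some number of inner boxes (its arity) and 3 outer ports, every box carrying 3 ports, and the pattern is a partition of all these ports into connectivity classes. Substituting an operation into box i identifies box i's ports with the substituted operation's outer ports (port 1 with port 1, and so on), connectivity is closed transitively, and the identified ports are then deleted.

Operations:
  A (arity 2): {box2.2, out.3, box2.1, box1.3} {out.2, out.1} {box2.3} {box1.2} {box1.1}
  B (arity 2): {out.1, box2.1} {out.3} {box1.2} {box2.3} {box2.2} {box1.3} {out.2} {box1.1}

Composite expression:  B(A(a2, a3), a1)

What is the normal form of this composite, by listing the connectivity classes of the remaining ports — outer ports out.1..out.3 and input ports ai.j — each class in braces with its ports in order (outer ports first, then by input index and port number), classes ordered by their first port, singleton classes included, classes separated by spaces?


{out.1, a1.1} {out.2} {out.3} {a1.2} {a1.3} {a2.1} {a2.2} {a2.3, a3.1, a3.2} {a3.3}

Reachability decides: close wires over B-identified ports.
after A, the pattern on (a2, a3) reads {out.1, out.2} {out.3, a2.3, a3.1, a3.2} {a2.1} {a2.2} {a3.3} (out.j = its outer ports)
after B, the pattern on (a2, a3, a1) reads {out.1, a1.1} {out.2} {out.3} {a1.2} {a1.3} {a2.1} {a2.2} {a2.3, a3.1, a3.2} {a3.3} (out.j = its outer ports)


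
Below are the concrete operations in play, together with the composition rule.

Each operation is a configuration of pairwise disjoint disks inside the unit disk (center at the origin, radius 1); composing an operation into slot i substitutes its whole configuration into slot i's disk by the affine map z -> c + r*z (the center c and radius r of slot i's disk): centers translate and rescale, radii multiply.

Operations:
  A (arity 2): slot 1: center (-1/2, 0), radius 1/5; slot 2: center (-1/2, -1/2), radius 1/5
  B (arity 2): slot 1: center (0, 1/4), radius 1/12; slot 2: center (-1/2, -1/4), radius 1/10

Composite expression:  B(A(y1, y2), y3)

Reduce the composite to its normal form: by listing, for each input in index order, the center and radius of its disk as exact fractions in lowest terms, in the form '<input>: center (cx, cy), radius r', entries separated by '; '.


y1: center (-1/24, 1/4), radius 1/60; y2: center (-1/24, 5/24), radius 1/60; y3: center (-1/2, -1/4), radius 1/10

Follow each y-input down from B: c' goes to c + r*c', radius to r*r'.
input y1: applying the 2 nested substitutions gives center (-1/24, 1/4), radius 1/60
input y2: applying the 2 nested substitutions gives center (-1/24, 5/24), radius 1/60
input y3: applying the 1 nested substitution gives center (-1/2, -1/4), radius 1/10


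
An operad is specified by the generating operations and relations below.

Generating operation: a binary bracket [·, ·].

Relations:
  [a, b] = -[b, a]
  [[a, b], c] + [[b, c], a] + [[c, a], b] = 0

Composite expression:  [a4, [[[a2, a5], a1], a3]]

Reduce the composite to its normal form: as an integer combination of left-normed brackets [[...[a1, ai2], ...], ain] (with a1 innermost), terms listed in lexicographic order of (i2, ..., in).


Left-normed coefficients sit on the a1-initial expansion words.
Composite bracket: [a4, [[[a2, a5], a1], a3]]
Expanding via [a, b] = ab - ba: 16 signed words (2^4 = 16).
Words beginning with a1 determine it all:
  sign of a1a2a5a3a4 is +1, so it contributes +[[[[a1, a2], a5], a3], a4]
  sign of a1a5a2a3a4 is -1, so it contributes -[[[[a1, a5], a2], a3], a4]

[[[[a1, a2], a5], a3], a4] - [[[[a1, a5], a2], a3], a4]


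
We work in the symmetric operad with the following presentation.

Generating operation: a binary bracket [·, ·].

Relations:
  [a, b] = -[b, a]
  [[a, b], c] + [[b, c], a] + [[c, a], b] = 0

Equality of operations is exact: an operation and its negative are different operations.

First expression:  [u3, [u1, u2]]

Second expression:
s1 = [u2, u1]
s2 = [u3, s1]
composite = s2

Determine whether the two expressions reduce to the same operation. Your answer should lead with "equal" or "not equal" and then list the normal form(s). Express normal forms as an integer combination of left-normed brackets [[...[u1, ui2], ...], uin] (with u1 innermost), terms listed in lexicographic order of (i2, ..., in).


not equal; the first gives -[[u1, u2], u3] and the second [[u1, u2], u3]

In normal form, the first expression is -[[u1, u2], u3]
In normal form, the second expression is [[u1, u2], u3]
Distinct normal forms: not equal.


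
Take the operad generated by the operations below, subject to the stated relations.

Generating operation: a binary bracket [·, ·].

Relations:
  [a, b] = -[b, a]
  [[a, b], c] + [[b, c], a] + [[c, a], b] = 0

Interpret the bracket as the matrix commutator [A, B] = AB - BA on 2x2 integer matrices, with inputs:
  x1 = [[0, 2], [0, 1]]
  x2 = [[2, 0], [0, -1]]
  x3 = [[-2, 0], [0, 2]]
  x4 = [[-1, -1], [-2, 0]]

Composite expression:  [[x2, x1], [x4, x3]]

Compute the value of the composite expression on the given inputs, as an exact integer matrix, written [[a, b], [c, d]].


[x2, x1] = [[0, 6], [0, 0]]
[x4, x3] = [[0, -4], [8, 0]]
[[x2, x1], [x4, x3]] = [[48, 0], [0, -48]]

[[48, 0], [0, -48]]


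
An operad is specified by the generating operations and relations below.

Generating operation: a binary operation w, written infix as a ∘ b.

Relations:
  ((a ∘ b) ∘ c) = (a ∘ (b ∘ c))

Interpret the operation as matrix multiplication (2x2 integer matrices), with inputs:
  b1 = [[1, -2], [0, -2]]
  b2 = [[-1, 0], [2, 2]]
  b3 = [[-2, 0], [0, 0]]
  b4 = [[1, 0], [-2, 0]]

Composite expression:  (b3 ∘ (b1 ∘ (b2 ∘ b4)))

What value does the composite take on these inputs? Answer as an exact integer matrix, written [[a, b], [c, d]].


[[-6, 0], [0, 0]]

(b2 ∘ b4) = [[-1, 0], [-2, 0]]
(b1 ∘ (b2 ∘ b4)) = [[3, 0], [4, 0]]
(b3 ∘ (b1 ∘ (b2 ∘ b4))) = [[-6, 0], [0, 0]]


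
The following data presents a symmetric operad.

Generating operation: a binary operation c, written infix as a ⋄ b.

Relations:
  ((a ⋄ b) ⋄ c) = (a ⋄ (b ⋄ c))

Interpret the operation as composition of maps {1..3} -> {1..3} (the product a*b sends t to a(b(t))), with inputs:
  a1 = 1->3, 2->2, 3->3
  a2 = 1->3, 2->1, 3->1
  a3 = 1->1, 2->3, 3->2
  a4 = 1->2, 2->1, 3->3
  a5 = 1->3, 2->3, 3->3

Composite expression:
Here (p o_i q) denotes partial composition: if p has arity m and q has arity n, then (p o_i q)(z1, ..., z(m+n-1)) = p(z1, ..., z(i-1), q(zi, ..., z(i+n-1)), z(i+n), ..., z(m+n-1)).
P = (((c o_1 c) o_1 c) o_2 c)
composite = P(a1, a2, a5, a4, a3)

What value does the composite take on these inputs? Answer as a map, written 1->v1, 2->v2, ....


1->3, 2->3, 3->3

(a2 ⋄ a5) = 1->1, 2->1, 3->1
(a1 ⋄ (a2 ⋄ a5)) = 1->3, 2->3, 3->3
((a1 ⋄ (a2 ⋄ a5)) ⋄ a4) = 1->3, 2->3, 3->3
(((a1 ⋄ (a2 ⋄ a5)) ⋄ a4) ⋄ a3) = 1->3, 2->3, 3->3


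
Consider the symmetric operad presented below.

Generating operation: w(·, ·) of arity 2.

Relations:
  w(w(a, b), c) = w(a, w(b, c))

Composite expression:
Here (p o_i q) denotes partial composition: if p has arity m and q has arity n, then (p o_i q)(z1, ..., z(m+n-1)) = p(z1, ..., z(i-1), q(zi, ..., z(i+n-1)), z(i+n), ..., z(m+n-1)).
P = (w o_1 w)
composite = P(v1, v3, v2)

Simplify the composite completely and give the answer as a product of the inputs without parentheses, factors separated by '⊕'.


Key point: w is associative — brackets drop, the v-order remains.
w(v1, v3) flattens to v1 ⊕ v3
w(w(v1, v3), v2) flattens to v1 ⊕ v3 ⊕ v2

v1 ⊕ v3 ⊕ v2


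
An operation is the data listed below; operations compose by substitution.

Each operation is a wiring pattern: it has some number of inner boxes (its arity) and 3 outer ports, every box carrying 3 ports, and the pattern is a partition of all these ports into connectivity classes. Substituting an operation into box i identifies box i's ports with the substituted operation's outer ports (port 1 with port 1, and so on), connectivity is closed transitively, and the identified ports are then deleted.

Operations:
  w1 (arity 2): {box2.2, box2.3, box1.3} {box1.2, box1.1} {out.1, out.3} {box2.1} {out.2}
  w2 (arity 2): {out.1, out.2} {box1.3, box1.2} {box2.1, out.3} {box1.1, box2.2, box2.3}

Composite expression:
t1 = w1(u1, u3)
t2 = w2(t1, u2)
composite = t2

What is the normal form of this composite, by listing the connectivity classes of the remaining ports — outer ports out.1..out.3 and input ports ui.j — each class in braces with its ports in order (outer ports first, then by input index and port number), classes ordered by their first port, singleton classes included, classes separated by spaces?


{out.1, out.2} {out.3, u2.1} {u1.1, u1.2} {u1.3, u3.2, u3.3} {u2.2, u2.3} {u3.1}

Treat the ports identified at w2 as solder joints: merge, then drop.
stage w1: inputs (u1, u3), connectivity {out.1, out.3} {out.2} {u1.1, u1.2} {u1.3, u3.2, u3.3} {u3.1}, out.j its boundary
stage w2: inputs (u1, u3, u2), connectivity {out.1, out.2} {out.3, u2.1} {u1.1, u1.2} {u1.3, u3.2, u3.3} {u2.2, u2.3} {u3.1}, out.j its boundary


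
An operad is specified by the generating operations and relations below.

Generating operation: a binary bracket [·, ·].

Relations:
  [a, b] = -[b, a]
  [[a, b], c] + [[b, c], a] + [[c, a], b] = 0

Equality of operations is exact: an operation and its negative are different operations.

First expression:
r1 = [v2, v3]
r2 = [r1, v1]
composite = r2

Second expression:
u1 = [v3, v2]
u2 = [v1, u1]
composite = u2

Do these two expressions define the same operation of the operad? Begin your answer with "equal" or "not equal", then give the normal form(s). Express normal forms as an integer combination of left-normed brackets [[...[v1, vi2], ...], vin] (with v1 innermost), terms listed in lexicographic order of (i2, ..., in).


equal; both compose to -[[v1, v2], v3] + [[v1, v3], v2]

In normal form, the first expression is -[[v1, v2], v3] + [[v1, v3], v2]
In normal form, the second expression is -[[v1, v2], v3] + [[v1, v3], v2]
One common form — equal.


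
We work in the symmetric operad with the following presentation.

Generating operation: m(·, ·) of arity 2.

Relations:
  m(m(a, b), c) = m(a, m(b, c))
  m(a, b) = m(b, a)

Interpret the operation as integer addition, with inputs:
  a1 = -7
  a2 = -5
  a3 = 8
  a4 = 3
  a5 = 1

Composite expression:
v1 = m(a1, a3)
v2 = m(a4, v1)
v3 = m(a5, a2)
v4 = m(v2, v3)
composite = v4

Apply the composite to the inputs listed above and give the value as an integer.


0

m(a1, a3) = 1
m(a4, m(a1, a3)) = 4
m(a5, a2) = -4
m(m(a4, m(a1, a3)), m(a5, a2)) = 0


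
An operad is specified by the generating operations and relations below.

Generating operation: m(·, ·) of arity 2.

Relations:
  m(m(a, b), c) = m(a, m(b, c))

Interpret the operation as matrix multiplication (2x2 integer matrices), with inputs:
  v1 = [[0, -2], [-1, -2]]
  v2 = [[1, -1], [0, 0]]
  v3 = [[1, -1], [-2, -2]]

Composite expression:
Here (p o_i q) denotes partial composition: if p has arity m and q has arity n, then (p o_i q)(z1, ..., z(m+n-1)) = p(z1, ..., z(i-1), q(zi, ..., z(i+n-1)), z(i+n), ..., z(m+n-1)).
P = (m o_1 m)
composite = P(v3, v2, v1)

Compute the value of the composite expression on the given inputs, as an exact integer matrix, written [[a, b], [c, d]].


[[1, 0], [-2, 0]]

m(v3, v2) = [[1, -1], [-2, 2]]
m(m(v3, v2), v1) = [[1, 0], [-2, 0]]


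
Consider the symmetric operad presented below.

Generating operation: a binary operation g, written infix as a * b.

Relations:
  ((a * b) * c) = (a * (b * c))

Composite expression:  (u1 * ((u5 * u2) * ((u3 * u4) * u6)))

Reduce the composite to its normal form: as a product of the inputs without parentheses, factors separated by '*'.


Every regrouping of g is equal, so read the u-inputs in written order.
(u5 * u2) linearizes to u5 * u2
(u3 * u4) linearizes to u3 * u4
((u3 * u4) * u6) linearizes to u3 * u4 * u6
((u5 * u2) * ((u3 * u4) * u6)) linearizes to u5 * u2 * u3 * u4 * u6
(u1 * ((u5 * u2) * ((u3 * u4) * u6))) linearizes to u1 * u5 * u2 * u3 * u4 * u6

u1 * u5 * u2 * u3 * u4 * u6


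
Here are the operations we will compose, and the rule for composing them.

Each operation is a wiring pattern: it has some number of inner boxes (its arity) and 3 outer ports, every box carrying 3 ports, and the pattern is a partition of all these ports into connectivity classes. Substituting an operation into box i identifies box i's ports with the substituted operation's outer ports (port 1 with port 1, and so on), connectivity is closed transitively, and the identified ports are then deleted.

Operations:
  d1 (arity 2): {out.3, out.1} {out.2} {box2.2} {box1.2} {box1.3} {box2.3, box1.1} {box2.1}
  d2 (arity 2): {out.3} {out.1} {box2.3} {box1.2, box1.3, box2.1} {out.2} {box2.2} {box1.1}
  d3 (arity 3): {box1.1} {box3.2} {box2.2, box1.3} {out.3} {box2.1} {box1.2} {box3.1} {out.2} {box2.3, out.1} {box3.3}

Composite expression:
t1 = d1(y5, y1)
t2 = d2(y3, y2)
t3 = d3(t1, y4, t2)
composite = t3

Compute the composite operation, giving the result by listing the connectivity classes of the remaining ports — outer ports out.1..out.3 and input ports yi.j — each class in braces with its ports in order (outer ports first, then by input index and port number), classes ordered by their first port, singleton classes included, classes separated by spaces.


{out.1, y4.3} {out.2} {out.3} {y1.1} {y1.2} {y1.3, y5.1} {y2.1, y3.2, y3.3} {y2.2} {y2.3} {y3.1} {y4.1} {y4.2} {y5.2} {y5.3}

Treat the ports identified at d3 as solder joints: merge, then drop.
the subtree at d1 composes to {out.1, out.3} {out.2} {y1.1} {y1.2} {y1.3, y5.1} {y5.2} {y5.3} on (y5, y1); out.j = own outer ports
the subtree at d2 composes to {out.1} {out.2} {out.3} {y2.1, y3.2, y3.3} {y2.2} {y2.3} {y3.1} on (y3, y2); out.j = own outer ports
the subtree at d3 composes to {out.1, y4.3} {out.2} {out.3} {y1.1} {y1.2} {y1.3, y5.1} {y2.1, y3.2, y3.3} {y2.2} {y2.3} {y3.1} {y4.1} {y4.2} {y5.2} {y5.3} on (y5, y1, y4, y3, y2); out.j = own outer ports


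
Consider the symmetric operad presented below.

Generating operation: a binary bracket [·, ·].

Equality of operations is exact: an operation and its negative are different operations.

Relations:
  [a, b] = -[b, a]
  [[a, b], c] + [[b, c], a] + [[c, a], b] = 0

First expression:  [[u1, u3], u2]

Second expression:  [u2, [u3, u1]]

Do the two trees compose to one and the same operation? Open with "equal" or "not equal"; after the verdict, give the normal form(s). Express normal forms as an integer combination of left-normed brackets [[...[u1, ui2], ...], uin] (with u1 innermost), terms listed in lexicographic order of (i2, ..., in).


equal — both sides give [[u1, u3], u2]

Reducing the first expression gives [[u1, u3], u2]
Reducing the second expression gives [[u1, u3], u2]
The forms coincide; equal.


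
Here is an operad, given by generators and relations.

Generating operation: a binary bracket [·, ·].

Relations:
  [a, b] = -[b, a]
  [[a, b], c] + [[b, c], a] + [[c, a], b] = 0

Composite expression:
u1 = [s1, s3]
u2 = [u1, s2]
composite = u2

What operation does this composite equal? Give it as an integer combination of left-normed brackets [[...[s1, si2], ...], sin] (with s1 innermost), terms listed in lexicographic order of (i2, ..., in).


Skip Jacobi rewriting: expand, keep s1-initial words, read off terms.
Composite bracket: [[s1, s3], s2]
Under [a, b] = ab - ba we get 4 signed associative words (2^2 = 4).
Keep just the words that open with s1:
  the word s1s3s2 carries sign +1 and contributes +[[s1, s3], s2]

[[s1, s3], s2]


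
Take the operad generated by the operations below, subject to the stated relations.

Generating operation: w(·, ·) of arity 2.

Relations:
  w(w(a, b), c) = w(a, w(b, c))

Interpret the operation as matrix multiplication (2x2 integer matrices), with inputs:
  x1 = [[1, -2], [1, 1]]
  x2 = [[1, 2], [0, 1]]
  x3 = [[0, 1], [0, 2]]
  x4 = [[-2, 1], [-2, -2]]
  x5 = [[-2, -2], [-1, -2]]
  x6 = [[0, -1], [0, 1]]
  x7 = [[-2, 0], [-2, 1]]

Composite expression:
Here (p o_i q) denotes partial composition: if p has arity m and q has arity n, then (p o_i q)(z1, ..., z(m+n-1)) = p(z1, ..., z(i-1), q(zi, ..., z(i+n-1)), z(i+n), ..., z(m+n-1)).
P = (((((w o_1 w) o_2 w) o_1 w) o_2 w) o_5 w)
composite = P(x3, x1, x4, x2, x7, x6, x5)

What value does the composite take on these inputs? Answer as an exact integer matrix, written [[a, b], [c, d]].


[[35, 70], [70, 140]]

w(x1, x4) = [[2, 5], [-4, -1]]
w(x3, w(x1, x4)) = [[-4, -1], [-8, -2]]
w(x7, x6) = [[0, 2], [0, 3]]
w(x2, w(x7, x6)) = [[0, 8], [0, 3]]
w(w(x3, w(x1, x4)), w(x2, w(x7, x6))) = [[0, -35], [0, -70]]
w(w(w(x3, w(x1, x4)), w(x2, w(x7, x6))), x5) = [[35, 70], [70, 140]]


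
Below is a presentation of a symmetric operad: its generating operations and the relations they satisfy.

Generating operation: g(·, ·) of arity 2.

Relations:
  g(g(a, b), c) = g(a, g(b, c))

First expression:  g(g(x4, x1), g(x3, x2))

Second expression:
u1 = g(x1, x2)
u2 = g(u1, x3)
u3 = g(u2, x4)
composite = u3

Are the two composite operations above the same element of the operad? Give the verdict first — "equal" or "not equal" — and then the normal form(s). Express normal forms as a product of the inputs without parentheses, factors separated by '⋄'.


not equal: they reduce to x4 ⋄ x1 ⋄ x3 ⋄ x2 and x1 ⋄ x2 ⋄ x3 ⋄ x4

In normal form, the first expression is x4 ⋄ x1 ⋄ x3 ⋄ x2
In normal form, the second expression is x1 ⋄ x2 ⋄ x3 ⋄ x4
The normal forms differ: not equal.


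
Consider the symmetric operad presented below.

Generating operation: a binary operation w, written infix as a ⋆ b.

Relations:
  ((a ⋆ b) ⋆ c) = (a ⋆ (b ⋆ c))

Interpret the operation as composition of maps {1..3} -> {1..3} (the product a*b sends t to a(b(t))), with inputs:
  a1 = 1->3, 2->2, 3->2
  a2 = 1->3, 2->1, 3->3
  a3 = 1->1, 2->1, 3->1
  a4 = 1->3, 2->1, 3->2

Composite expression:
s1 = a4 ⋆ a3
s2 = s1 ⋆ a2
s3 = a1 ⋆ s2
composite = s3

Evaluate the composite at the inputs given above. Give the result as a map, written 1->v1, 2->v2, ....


1->2, 2->2, 3->2

(a4 ⋆ a3) = 1->3, 2->3, 3->3
((a4 ⋆ a3) ⋆ a2) = 1->3, 2->3, 3->3
(a1 ⋆ ((a4 ⋆ a3) ⋆ a2)) = 1->2, 2->2, 3->2


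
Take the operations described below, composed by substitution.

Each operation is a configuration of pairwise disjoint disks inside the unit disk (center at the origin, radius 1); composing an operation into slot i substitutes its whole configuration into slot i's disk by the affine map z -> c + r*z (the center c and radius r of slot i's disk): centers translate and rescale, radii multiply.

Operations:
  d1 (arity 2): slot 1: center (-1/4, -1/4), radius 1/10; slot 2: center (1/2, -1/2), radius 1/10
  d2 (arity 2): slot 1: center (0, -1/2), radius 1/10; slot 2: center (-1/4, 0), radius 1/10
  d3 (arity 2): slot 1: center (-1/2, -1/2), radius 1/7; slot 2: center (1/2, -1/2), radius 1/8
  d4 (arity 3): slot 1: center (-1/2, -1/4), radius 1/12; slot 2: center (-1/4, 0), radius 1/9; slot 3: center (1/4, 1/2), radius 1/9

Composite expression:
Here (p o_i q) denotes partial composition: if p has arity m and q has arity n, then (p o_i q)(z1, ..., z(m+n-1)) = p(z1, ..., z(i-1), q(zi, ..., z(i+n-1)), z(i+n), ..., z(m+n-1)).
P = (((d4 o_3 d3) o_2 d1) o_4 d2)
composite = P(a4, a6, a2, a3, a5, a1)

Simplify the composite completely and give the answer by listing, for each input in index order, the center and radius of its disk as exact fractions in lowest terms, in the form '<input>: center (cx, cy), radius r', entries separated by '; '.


Only the slot chain above each a matters under d4; compose those maps.
input a4: composing its 1 substitution step yields center (-1/2, -1/4), radius 1/12
input a6: composing its 2 substitution steps yields center (-5/18, -1/36), radius 1/90
input a2: composing its 2 substitution steps yields center (-7/36, -1/18), radius 1/90
input a3: composing its 3 substitution steps yields center (7/36, 55/126), radius 1/630
input a5: composing its 3 substitution steps yields center (4/21, 4/9), radius 1/630
input a1: composing its 2 substitution steps yields center (11/36, 4/9), radius 1/72

a1: center (11/36, 4/9), radius 1/72; a2: center (-7/36, -1/18), radius 1/90; a3: center (7/36, 55/126), radius 1/630; a4: center (-1/2, -1/4), radius 1/12; a5: center (4/21, 4/9), radius 1/630; a6: center (-5/18, -1/36), radius 1/90


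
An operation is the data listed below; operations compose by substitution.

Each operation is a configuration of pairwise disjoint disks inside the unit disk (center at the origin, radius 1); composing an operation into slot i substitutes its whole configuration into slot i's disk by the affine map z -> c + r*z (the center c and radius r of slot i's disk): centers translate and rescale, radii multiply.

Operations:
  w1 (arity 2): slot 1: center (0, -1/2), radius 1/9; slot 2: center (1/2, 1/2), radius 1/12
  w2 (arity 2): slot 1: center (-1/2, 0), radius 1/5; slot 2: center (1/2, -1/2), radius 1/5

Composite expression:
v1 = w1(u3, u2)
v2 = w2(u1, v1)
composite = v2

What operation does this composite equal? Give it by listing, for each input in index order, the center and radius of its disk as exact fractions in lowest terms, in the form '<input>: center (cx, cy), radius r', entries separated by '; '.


Below w2, radii multiply path by path; the u-disk centers shift.
tracing u1 down its 1-map path: center (-1/2, 0), radius 1/5
tracing u3 down its 2-map path: center (1/2, -3/5), radius 1/45
tracing u2 down its 2-map path: center (3/5, -2/5), radius 1/60

u1: center (-1/2, 0), radius 1/5; u2: center (3/5, -2/5), radius 1/60; u3: center (1/2, -3/5), radius 1/45


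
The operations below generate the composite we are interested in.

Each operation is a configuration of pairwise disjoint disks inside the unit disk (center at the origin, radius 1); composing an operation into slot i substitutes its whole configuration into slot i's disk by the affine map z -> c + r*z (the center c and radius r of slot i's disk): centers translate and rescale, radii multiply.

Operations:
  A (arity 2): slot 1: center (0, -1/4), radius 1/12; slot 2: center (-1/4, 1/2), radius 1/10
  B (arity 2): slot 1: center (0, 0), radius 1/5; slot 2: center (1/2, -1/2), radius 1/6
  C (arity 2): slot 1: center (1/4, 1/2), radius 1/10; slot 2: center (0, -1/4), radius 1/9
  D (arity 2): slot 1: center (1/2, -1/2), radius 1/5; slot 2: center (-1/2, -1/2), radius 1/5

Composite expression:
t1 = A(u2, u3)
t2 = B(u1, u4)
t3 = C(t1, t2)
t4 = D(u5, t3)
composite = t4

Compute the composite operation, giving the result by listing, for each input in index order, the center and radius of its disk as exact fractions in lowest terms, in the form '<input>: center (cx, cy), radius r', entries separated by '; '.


u1: center (-1/2, -11/20), radius 1/225; u2: center (-9/20, -81/200), radius 1/600; u3: center (-91/200, -39/100), radius 1/500; u4: center (-22/45, -101/180), radius 1/270; u5: center (1/2, -1/2), radius 1/5

Only the slot chain above each u matters under D; compose those maps.
u5 passes through 1 substitution, ending at center (1/2, -1/2), radius 1/5
u2 passes through 3 substitutions, ending at center (-9/20, -81/200), radius 1/600
u3 passes through 3 substitutions, ending at center (-91/200, -39/100), radius 1/500
u1 passes through 3 substitutions, ending at center (-1/2, -11/20), radius 1/225
u4 passes through 3 substitutions, ending at center (-22/45, -101/180), radius 1/270


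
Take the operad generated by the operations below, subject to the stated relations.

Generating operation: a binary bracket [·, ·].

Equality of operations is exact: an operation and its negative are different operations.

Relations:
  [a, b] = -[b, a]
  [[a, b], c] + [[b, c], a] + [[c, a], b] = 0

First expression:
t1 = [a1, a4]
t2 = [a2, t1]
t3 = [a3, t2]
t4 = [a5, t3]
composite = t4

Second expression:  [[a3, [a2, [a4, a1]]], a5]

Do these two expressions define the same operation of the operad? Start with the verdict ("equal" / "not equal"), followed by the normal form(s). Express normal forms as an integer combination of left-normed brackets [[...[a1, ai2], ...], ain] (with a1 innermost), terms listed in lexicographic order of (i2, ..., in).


equal: each reduces to -[[[[a1, a4], a2], a3], a5]


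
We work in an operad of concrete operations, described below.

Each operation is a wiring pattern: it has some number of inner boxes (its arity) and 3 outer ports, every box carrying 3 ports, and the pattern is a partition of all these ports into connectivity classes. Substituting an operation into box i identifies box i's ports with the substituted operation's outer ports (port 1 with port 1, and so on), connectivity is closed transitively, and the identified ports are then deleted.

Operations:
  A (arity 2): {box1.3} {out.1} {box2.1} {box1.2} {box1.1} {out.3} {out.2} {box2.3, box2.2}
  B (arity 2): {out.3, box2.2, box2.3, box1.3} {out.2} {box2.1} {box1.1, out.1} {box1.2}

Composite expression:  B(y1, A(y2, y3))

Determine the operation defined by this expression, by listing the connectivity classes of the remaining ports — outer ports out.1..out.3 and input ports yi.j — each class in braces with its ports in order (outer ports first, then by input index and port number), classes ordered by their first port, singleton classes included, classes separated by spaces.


{out.1, y1.1} {out.2} {out.3, y1.3} {y1.2} {y2.1} {y2.2} {y2.3} {y3.1} {y3.2, y3.3}

After gluing at B, chains via deleted ports link the y-ports.
the subtree at A composes to {out.1} {out.2} {out.3} {y2.1} {y2.2} {y2.3} {y3.1} {y3.2, y3.3} on (y2, y3); out.j = own outer ports
the subtree at B composes to {out.1, y1.1} {out.2} {out.3, y1.3} {y1.2} {y2.1} {y2.2} {y2.3} {y3.1} {y3.2, y3.3} on (y1, y2, y3); out.j = own outer ports


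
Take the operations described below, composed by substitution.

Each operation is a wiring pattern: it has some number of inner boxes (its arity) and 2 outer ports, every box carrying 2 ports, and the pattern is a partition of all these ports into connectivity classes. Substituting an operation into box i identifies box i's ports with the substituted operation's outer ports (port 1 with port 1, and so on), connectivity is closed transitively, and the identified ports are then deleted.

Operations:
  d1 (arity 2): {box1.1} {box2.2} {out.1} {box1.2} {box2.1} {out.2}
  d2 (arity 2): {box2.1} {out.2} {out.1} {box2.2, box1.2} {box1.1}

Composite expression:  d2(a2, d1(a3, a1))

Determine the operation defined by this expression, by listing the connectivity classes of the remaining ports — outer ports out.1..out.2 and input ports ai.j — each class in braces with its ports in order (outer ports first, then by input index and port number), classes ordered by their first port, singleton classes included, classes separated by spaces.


Two ports join when wires chain via d2-identified ports.
d1 over (a3, a1) gives {out.1} {out.2} {a1.1} {a1.2} {a3.1} {a3.2}, out.j being that stage's outer ports
d2 over (a2, a3, a1) gives {out.1} {out.2} {a1.1} {a1.2} {a2.1} {a2.2} {a3.1} {a3.2}, out.j being that stage's outer ports

{out.1} {out.2} {a1.1} {a1.2} {a2.1} {a2.2} {a3.1} {a3.2}


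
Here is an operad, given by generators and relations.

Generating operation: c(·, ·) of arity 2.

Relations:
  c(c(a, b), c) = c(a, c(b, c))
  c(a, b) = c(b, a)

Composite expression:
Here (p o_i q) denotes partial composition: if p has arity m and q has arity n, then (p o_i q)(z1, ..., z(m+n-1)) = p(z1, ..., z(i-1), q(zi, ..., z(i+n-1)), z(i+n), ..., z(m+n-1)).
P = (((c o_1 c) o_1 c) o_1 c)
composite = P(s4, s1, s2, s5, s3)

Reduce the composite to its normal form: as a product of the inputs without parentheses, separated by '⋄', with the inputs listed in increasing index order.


Any arrangement under c is one operation, so sort the s-inputs.
c(s4, s1) reduces to s4 ⋄ s1
c(c(s4, s1), s2) reduces to s4 ⋄ s1 ⋄ s2
c(c(c(s4, s1), s2), s5) reduces to s4 ⋄ s1 ⋄ s2 ⋄ s5
c(c(c(c(s4, s1), s2), s5), s3) reduces to s4 ⋄ s1 ⋄ s2 ⋄ s5 ⋄ s3
sorting the factors by input index: s1 ⋄ s2 ⋄ s3 ⋄ s4 ⋄ s5

s1 ⋄ s2 ⋄ s3 ⋄ s4 ⋄ s5


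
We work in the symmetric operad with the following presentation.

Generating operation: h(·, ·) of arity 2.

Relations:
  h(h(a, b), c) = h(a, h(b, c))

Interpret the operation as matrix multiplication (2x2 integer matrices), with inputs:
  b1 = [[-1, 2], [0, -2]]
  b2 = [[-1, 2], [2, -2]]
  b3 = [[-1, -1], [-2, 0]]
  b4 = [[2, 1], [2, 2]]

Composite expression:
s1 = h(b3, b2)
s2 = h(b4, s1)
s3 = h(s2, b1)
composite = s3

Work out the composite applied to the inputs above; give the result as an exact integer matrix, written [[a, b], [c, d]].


[[0, 8], [-2, 20]]

h(b3, b2) = [[-1, 0], [2, -4]]
h(b4, h(b3, b2)) = [[0, -4], [2, -8]]
h(h(b4, h(b3, b2)), b1) = [[0, 8], [-2, 20]]


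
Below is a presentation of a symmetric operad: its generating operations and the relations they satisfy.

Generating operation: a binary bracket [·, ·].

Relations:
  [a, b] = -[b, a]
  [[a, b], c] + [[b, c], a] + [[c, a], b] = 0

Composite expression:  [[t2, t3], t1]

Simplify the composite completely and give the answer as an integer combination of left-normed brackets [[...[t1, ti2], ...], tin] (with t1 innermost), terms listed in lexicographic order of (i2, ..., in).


-[[t1, t2], t3] + [[t1, t3], t2]


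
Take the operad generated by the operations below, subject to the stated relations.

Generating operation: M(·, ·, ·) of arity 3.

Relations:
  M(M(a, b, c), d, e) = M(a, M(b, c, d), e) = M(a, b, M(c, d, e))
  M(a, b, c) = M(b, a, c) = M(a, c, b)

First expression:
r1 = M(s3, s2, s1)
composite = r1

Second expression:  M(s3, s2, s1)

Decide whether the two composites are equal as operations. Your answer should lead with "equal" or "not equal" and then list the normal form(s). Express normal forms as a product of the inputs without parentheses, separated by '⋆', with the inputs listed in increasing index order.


equal; the common form is s1 ⋆ s2 ⋆ s3

The first composite normalizes to s1 ⋆ s2 ⋆ s3
The second composite normalizes to s1 ⋆ s2 ⋆ s3
Identical normal forms: equal.


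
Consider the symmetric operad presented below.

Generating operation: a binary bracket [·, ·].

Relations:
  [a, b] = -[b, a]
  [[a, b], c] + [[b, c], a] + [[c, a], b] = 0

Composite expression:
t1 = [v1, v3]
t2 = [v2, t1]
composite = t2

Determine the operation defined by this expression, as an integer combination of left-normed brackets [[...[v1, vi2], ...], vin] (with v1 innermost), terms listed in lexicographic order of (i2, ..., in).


-[[v1, v3], v2]

Antisymmetry and Jacobi reduce to v1-anchored left-normed brackets.
Composite bracket: [v2, [v1, v3]]
Applying ab - ba throughout gives 4 signed words (2^2 = 4).
Coefficients come from the v1-initial words:
  word v1v3v2 has sign -1, contributing -[[v1, v3], v2]


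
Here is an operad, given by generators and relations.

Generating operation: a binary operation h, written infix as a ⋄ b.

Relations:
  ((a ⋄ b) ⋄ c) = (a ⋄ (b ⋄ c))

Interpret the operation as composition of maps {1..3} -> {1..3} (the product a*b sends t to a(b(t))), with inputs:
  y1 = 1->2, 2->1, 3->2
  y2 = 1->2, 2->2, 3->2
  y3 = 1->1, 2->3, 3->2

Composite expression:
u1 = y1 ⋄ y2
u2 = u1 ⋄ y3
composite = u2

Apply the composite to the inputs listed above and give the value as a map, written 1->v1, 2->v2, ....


(y1 ⋄ y2) = 1->1, 2->1, 3->1
((y1 ⋄ y2) ⋄ y3) = 1->1, 2->1, 3->1

1->1, 2->1, 3->1


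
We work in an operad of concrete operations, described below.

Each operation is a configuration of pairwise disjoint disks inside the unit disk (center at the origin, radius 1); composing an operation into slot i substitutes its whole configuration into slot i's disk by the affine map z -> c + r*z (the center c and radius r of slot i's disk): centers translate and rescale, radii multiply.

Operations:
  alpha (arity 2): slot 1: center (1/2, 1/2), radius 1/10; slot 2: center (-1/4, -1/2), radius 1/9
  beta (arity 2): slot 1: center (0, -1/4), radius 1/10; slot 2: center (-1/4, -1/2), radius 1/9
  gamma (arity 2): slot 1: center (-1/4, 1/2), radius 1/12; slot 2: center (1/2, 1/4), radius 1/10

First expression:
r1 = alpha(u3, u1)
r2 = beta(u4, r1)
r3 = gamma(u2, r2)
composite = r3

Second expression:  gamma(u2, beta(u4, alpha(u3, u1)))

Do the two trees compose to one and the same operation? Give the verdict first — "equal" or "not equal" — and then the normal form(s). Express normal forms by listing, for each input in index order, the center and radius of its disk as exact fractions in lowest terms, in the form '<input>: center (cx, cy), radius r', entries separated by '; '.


In normal form, the first expression is u1: center (17/36, 7/36), radius 1/810; u2: center (-1/4, 1/2), radius 1/12; u3: center (173/360, 37/180), radius 1/900; u4: center (1/2, 9/40), radius 1/100
In normal form, the second expression is u1: center (17/36, 7/36), radius 1/810; u2: center (-1/4, 1/2), radius 1/12; u3: center (173/360, 37/180), radius 1/900; u4: center (1/2, 9/40), radius 1/100
Same normal form: equal.

equal — both sides give u1: center (17/36, 7/36), radius 1/810; u2: center (-1/4, 1/2), radius 1/12; u3: center (173/360, 37/180), radius 1/900; u4: center (1/2, 9/40), radius 1/100


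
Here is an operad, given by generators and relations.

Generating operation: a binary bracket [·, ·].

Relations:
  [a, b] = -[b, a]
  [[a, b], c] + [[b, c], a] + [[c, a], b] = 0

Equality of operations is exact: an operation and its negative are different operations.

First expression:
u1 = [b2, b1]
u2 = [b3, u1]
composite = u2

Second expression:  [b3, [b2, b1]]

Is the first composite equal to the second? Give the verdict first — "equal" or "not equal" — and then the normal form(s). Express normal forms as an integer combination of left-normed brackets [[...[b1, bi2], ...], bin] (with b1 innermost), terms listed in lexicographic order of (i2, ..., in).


equal: each reduces to [[b1, b2], b3]

Reducing the first expression gives [[b1, b2], b3]
Reducing the second expression gives [[b1, b2], b3]
The forms coincide; equal.


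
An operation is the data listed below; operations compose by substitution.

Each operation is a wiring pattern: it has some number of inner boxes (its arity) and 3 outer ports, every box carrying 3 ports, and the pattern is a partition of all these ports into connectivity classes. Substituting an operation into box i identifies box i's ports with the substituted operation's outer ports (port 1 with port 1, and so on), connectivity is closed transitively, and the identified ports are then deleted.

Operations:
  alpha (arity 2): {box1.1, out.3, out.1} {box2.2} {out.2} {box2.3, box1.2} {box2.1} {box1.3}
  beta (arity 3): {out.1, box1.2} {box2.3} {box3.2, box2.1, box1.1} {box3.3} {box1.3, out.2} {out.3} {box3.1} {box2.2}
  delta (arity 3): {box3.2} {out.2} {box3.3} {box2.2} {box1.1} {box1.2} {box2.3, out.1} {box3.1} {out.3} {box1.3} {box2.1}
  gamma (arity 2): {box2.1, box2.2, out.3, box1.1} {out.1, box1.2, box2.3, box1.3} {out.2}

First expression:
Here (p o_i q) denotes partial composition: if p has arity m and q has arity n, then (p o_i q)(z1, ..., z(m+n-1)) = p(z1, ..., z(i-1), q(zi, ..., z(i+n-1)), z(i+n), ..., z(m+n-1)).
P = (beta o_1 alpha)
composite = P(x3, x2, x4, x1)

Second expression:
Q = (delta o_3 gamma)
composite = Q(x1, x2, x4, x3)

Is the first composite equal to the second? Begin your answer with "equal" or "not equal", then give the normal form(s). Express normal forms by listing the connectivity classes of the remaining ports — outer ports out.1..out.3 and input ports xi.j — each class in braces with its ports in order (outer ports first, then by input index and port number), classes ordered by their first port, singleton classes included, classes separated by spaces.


The first expression, normalized: {out.1} {out.2, x1.2, x3.1, x4.1} {out.3} {x1.1} {x1.3} {x2.1} {x2.2} {x2.3, x3.2} {x3.3} {x4.2} {x4.3}
The second expression, normalized: {out.1, x2.3} {out.2} {out.3} {x1.1} {x1.2} {x1.3} {x2.1} {x2.2} {x3.1, x3.2, x4.1} {x3.3, x4.2, x4.3}
They disagree, so not equal.

not equal; first: {out.1} {out.2, x1.2, x3.1, x4.1} {out.3} {x1.1} {x1.3} {x2.1} {x2.2} {x2.3, x3.2} {x3.3} {x4.2} {x4.3}; second: {out.1, x2.3} {out.2} {out.3} {x1.1} {x1.2} {x1.3} {x2.1} {x2.2} {x3.1, x3.2, x4.1} {x3.3, x4.2, x4.3}


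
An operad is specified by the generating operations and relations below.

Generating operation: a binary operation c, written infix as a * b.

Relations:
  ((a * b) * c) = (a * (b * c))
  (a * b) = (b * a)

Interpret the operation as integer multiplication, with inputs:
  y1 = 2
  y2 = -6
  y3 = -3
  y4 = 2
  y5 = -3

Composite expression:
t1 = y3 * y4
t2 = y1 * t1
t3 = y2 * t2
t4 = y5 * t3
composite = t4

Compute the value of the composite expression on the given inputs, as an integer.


-216

(y3 * y4) = -6
(y1 * (y3 * y4)) = -12
(y2 * (y1 * (y3 * y4))) = 72
(y5 * (y2 * (y1 * (y3 * y4)))) = -216
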